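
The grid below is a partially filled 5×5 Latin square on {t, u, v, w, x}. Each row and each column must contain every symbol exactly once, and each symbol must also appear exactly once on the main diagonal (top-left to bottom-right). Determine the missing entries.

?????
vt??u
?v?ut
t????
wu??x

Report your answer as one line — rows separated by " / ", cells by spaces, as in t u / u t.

row 1 is empty so far; column 1 has {t,v,w}; the diagonal has {t,x} — only u is left for (r1,c1).
row 3 has {t,u,v}; column 1 has {t,u,v,w} — only x is left for (r3,c1).
row 3 has {t,u,v,x}; column 3 is empty so far; the diagonal has {t,u,x} — only w is left for (r3,c3).
row 4 has {t}; column 4 has {u}; the diagonal has {t,u,w,x} — only v is left for (r4,c4).
row 4 has {t,v}; column 5 has {t,u,x} — only w is left for (r4,c5).
row 5 has {u,w,x}; column 4 has {u,v} — only t is left for (r5,c4).
row 1 has {u}; column 5 has {t,u,w,x} — only v is left for (r1,c5).
row 2 has {t,u,v}; column 3 has {w} — only x is left for (r2,c3).
row 2 has {t,u,v,x}; column 4 has {t,u,v} — only w is left for (r2,c4).
row 4 has {t,v,w}; column 2 has {t,u,v} — only x is left for (r4,c2).
row 4 has {t,v,w,x}; column 3 has {w,x} — only u is left for (r4,c3).
row 5 has {t,u,w,x}; column 3 has {u,w,x} — only v is left for (r5,c3).
row 1 has {u,v}; column 2 has {t,u,v,x} — only w is left for (r1,c2).
row 1 has {u,v,w}; column 3 has {u,v,w,x} — only t is left for (r1,c3).
row 1 has {t,u,v,w}; column 4 has {t,u,v,w} — only x is left for (r1,c4).

u w t x v / v t x w u / x v w u t / t x u v w / w u v t x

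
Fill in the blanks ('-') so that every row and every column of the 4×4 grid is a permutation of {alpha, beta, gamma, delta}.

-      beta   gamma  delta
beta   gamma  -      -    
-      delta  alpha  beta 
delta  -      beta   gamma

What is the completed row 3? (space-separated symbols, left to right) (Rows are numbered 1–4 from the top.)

gamma delta alpha beta

At row 1, column 1: row 1 has {beta,gamma,delta}; column 1 has {beta,delta}; that leaves alpha.
At row 2, column 3: row 2 has {beta,gamma}; column 3 has {alpha,beta,gamma}; that leaves delta.
At row 2, column 4: row 2 has {beta,gamma,delta}; column 4 has {beta,gamma,delta}; that leaves alpha.
At row 3, column 1: row 3 has {alpha,beta,delta}; column 1 has {alpha,beta,delta}; that leaves gamma.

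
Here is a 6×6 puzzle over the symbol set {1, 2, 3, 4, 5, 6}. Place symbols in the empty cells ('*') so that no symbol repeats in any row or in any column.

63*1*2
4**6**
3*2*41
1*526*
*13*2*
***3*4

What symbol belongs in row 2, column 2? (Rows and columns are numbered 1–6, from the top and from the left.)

2

(r1,c3) = 4
(r1,c5) = 5
(r2,c3) = 1
(r2,c5) = 3
(r2,c6) = 5
(r3,c4) = 5
(r4,c2) = 4
(r4,c6) = 3
(r5,c1) = 5
(r5,c4) = 4
(r5,c6) = 6
(r6,c1) = 2
(r6,c3) = 6
(r6,c5) = 1
(r2,c2) = 2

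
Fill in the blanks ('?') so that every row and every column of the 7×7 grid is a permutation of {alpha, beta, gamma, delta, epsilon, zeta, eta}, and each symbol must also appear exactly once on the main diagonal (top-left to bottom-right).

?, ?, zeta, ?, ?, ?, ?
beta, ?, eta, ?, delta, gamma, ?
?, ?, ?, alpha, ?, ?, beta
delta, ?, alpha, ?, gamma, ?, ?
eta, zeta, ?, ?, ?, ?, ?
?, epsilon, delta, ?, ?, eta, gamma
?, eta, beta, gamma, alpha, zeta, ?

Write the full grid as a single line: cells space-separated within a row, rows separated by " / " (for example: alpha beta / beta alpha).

gamma delta zeta eta epsilon beta alpha / beta alpha eta epsilon delta gamma zeta / zeta gamma epsilon alpha eta delta beta / delta beta alpha zeta gamma epsilon eta / eta zeta gamma delta beta alpha epsilon / alpha epsilon delta beta zeta eta gamma / epsilon eta beta gamma alpha zeta delta

row 2 has {beta,gamma,delta,eta}; column 2 has {epsilon,zeta,eta}; the diagonal has {eta} — only alpha is left for (r2,c2).
row 4 has {alpha,gamma,delta}; column 2 has {alpha,epsilon,zeta,eta} — only beta is left for (r4,c2).
row 4 has {alpha,beta,gamma,delta}; column 6 has {gamma,zeta,eta} — only epsilon is left for (r4,c6).
row 7 has {alpha,beta,gamma,zeta,eta}; column 1 has {beta,delta,eta} — only epsilon is left for (r7,c1).
row 7 has {alpha,beta,gamma,epsilon,zeta,eta}; column 7 has {beta,gamma}; the diagonal has {alpha,eta} — only delta is left for (r7,c7).
row 1 has {zeta}; column 1 has {beta,delta,epsilon,eta}; the diagonal has {alpha,delta,eta} — only gamma is left for (r1,c1).
row 1 has {gamma,zeta}; column 2 has {alpha,beta,epsilon,zeta,eta} — only delta is left for (r1,c2).
row 3 has {alpha,beta}; column 1 has {beta,gamma,delta,epsilon,eta} — only zeta is left for (r3,c1).
row 3 has {alpha,beta,zeta}; column 2 has {alpha,beta,delta,epsilon,zeta,eta} — only gamma is left for (r3,c2).
row 3 has {alpha,beta,gamma,zeta}; column 3 has {alpha,beta,delta,zeta,eta}; the diagonal has {alpha,gamma,delta,eta} — only epsilon is left for (r3,c3).
row 3 has {alpha,beta,gamma,epsilon,zeta}; column 5 has {alpha,gamma,delta} — only eta is left for (r3,c5).
row 3 has {alpha,beta,gamma,epsilon,zeta,eta}; column 6 has {gamma,epsilon,zeta,eta} — only delta is left for (r3,c6).
row 4 has {alpha,beta,gamma,delta,epsilon}; column 4 has {alpha,gamma}; the diagonal has {alpha,gamma,delta,epsilon,eta} — only zeta is left for (r4,c4).
row 4 has {alpha,beta,gamma,delta,epsilon,zeta}; column 7 has {beta,gamma,delta} — only eta is left for (r4,c7).
row 5 has {zeta,eta}; column 3 has {alpha,beta,delta,epsilon,zeta,eta} — only gamma is left for (r5,c3).
row 5 has {gamma,zeta,eta}; column 5 has {alpha,gamma,delta,eta}; the diagonal has {alpha,gamma,delta,epsilon,zeta,eta} — only beta is left for (r5,c5).
row 5 has {beta,gamma,zeta,eta}; column 6 has {gamma,delta,epsilon,zeta,eta} — only alpha is left for (r5,c6).
row 5 has {alpha,beta,gamma,zeta,eta}; column 7 has {beta,gamma,delta,eta} — only epsilon is left for (r5,c7).
row 6 has {gamma,delta,epsilon,eta}; column 1 has {beta,gamma,delta,epsilon,zeta,eta} — only alpha is left for (r6,c1).
row 6 has {alpha,gamma,delta,epsilon,eta}; column 4 has {alpha,gamma,zeta} — only beta is left for (r6,c4).
row 6 has {alpha,beta,gamma,delta,epsilon,eta}; column 5 has {alpha,beta,gamma,delta,eta} — only zeta is left for (r6,c5).
row 1 has {gamma,delta,zeta}; column 5 has {alpha,beta,gamma,delta,zeta,eta} — only epsilon is left for (r1,c5).
row 1 has {gamma,delta,epsilon,zeta}; column 6 has {alpha,gamma,delta,epsilon,zeta,eta} — only beta is left for (r1,c6).
row 1 has {beta,gamma,delta,epsilon,zeta}; column 7 has {beta,gamma,delta,epsilon,eta} — only alpha is left for (r1,c7).
row 2 has {alpha,beta,gamma,delta,eta}; column 4 has {alpha,beta,gamma,zeta} — only epsilon is left for (r2,c4).
row 2 has {alpha,beta,gamma,delta,epsilon,eta}; column 7 has {alpha,beta,gamma,delta,epsilon,eta} — only zeta is left for (r2,c7).
row 5 has {alpha,beta,gamma,epsilon,zeta,eta}; column 4 has {alpha,beta,gamma,epsilon,zeta} — only delta is left for (r5,c4).
row 1 has {alpha,beta,gamma,delta,epsilon,zeta}; column 4 has {alpha,beta,gamma,delta,epsilon,zeta} — only eta is left for (r1,c4).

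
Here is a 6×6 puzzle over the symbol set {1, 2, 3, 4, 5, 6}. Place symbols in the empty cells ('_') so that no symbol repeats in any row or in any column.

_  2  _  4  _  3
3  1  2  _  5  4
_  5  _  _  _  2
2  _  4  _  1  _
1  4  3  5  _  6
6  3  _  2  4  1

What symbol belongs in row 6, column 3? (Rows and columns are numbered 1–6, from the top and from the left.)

5

(r1,c1): row 1 has {2,3,4}; column 1 has {1,2,3,6}, so it must be 5.
(r1,c5): row 1 has {2,3,4,5}; column 5 has {1,4,5}, so it must be 6.
(r2,c4): row 2 has {1,2,3,4,5}; column 4 has {2,4,5}, so it must be 6.
(r3,c1): row 3 has {2,5}; column 1 has {1,2,3,5,6}, so it must be 4.
(r3,c5): row 3 has {2,4,5}; column 5 has {1,4,5,6}, so it must be 3.
(r4,c2): row 4 has {1,2,4}; column 2 has {1,2,3,4,5}, so it must be 6.
(r4,c4): row 4 has {1,2,4,6}; column 4 has {2,4,5,6}, so it must be 3.
(r4,c6): row 4 has {1,2,3,4,6}; column 6 has {1,2,3,4,6}, so it must be 5.
(r5,c5): row 5 has {1,3,4,5,6}; column 5 has {1,3,4,5,6}, so it must be 2.
(r6,c3): row 6 has {1,2,3,4,6}; column 3 has {2,3,4}, so it must be 5.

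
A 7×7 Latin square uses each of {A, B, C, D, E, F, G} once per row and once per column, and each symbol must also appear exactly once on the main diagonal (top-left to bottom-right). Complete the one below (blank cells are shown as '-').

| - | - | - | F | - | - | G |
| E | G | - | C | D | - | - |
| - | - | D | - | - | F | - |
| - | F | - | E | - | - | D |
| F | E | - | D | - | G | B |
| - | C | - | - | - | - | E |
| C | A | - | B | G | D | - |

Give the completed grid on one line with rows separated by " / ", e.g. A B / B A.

B D C F A E G / E G F C D B A / G B D A E F C / A F G E B C D / F E A D C G B / D C B G F A E / C A E B G D F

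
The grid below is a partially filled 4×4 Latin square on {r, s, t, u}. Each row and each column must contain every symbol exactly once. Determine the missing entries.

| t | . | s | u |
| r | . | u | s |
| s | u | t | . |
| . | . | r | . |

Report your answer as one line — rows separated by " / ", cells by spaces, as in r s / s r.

(r1,c2) = r
(r2,c2) = t
(r3,c4) = r
(r4,c1) = u
(r4,c2) = s
(r4,c4) = t

t r s u / r t u s / s u t r / u s r t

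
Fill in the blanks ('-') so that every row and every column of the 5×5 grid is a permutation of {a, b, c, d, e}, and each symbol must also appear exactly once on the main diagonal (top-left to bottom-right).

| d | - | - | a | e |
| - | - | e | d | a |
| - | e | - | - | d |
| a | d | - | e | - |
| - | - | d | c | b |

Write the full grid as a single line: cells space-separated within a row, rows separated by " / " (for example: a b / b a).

d b c a e / b c e d a / c e a b d / a d b e c / e a d c b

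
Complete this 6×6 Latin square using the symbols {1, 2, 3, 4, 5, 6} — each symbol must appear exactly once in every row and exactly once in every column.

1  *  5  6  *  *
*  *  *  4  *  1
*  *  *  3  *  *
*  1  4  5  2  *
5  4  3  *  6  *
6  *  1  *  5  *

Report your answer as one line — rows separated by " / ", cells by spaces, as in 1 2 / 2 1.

(r2,c5) = 3
(r4,c1) = 3
(r4,c6) = 6
(r5,c6) = 2
(r6,c4) = 2
(r1,c5) = 4
(r1,c6) = 3
(r2,c1) = 2
(r2,c3) = 6
(r3,c1) = 4
(r3,c3) = 2
(r3,c5) = 1
(r3,c6) = 5
(r5,c4) = 1
(r6,c2) = 3
(r6,c6) = 4
(r1,c2) = 2
(r2,c2) = 5
(r3,c2) = 6

1 2 5 6 4 3 / 2 5 6 4 3 1 / 4 6 2 3 1 5 / 3 1 4 5 2 6 / 5 4 3 1 6 2 / 6 3 1 2 5 4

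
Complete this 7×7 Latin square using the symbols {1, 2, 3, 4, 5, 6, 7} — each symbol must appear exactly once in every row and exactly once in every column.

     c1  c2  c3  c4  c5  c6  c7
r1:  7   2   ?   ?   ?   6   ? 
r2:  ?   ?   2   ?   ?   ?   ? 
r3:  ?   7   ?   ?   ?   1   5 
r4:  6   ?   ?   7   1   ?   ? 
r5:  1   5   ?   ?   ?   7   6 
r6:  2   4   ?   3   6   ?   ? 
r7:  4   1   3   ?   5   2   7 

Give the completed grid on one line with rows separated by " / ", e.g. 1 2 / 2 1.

7 2 1 5 4 6 3 / 5 6 2 1 7 3 4 / 3 7 6 4 2 1 5 / 6 3 5 7 1 4 2 / 1 5 4 2 3 7 6 / 2 4 7 3 6 5 1 / 4 1 3 6 5 2 7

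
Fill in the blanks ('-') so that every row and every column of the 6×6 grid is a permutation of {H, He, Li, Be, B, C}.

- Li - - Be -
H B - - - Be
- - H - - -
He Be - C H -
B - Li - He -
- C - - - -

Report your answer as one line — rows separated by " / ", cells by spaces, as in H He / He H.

C Li He B Be H / H B C He Li Be / Be He H Li C B / He Be B C H Li / B H Li Be He C / Li C Be H B He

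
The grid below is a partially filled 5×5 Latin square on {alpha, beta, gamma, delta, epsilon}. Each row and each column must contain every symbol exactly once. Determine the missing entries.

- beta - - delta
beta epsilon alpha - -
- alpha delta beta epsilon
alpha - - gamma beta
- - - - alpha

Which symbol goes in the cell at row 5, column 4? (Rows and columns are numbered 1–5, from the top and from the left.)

At row 2, column 4: row 2 has {alpha,beta,epsilon}; column 4 has {beta,gamma}; that leaves delta.
At row 2, column 5: row 2 has {alpha,beta,delta,epsilon}; column 5 has {alpha,beta,delta,epsilon}; that leaves gamma.
At row 3, column 1: row 3 has {alpha,beta,delta,epsilon}; column 1 has {alpha,beta}; that leaves gamma.
At row 4, column 2: row 4 has {alpha,beta,gamma}; column 2 has {alpha,beta,epsilon}; that leaves delta.
At row 4, column 3: row 4 has {alpha,beta,gamma,delta}; column 3 has {alpha,delta}; that leaves epsilon.
At row 5, column 2: row 5 has {alpha}; column 2 has {alpha,beta,delta,epsilon}; that leaves gamma.
At row 5, column 3: row 5 has {alpha,gamma}; column 3 has {alpha,delta,epsilon}; that leaves beta.
At row 5, column 4: row 5 has {alpha,beta,gamma}; column 4 has {beta,gamma,delta}; that leaves epsilon.

epsilon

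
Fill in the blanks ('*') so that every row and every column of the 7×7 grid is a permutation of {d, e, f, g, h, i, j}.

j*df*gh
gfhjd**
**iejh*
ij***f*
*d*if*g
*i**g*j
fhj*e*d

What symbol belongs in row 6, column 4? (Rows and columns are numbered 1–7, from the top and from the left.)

(r1,c2) = e
(r1,c5) = i
(r3,c1) = d
(r3,c2) = g
(r3,c7) = f
(r4,c5) = h
(r4,c7) = e
(r5,c3) = e
(r5,c6) = j
(r6,c3) = f
(r7,c4) = g
(r7,c6) = i
(r2,c6) = e
(r2,c7) = i
(r4,c3) = g
(r4,c4) = d
(r5,c1) = h
(r6,c1) = e
(r6,c4) = h

h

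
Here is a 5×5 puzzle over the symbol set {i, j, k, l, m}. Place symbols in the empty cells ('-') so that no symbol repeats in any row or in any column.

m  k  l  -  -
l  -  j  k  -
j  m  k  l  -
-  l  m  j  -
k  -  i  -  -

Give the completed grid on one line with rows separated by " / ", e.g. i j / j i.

m k l i j / l i j k m / j m k l i / i l m j k / k j i m l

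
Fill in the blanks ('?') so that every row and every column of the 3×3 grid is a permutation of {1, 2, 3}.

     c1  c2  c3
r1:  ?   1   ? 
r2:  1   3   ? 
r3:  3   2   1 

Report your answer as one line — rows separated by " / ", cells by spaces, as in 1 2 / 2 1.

At row 1, column 1: row 1 has {1}; column 1 has {1,3}; that leaves 2.
At row 1, column 3: row 1 has {1,2}; column 3 has {1}; that leaves 3.
At row 2, column 3: row 2 has {1,3}; column 3 has {1,3}; that leaves 2.

2 1 3 / 1 3 2 / 3 2 1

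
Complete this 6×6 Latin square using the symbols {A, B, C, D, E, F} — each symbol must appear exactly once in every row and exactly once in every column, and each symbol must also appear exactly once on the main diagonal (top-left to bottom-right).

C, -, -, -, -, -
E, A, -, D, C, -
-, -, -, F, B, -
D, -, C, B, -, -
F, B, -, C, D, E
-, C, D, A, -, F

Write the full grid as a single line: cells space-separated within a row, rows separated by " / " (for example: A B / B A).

C F B E A D / E A F D C B / A D E F B C / D E C B F A / F B A C D E / B C D A E F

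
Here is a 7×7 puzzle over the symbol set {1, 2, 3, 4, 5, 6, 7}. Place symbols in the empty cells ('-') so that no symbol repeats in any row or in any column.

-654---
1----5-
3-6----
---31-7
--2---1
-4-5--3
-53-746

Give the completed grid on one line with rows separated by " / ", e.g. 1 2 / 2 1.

(r1,c7) = 2
(r2,c7) = 4
(r3,c7) = 5
(r4,c2) = 2
(r4,c3) = 4
(r4,c6) = 6
(r7,c1) = 2
(r7,c4) = 1
(r1,c1) = 7
(r1,c5) = 3
(r1,c6) = 1
(r2,c3) = 7
(r4,c1) = 5
(r6,c1) = 6
(r6,c3) = 1
(r6,c5) = 2
(r6,c6) = 7
(r2,c2) = 3
(r2,c5) = 6
(r3,c5) = 4
(r3,c6) = 2
(r5,c1) = 4
(r5,c2) = 7
(r5,c4) = 6
(r5,c5) = 5
(r5,c6) = 3
(r2,c4) = 2
(r3,c2) = 1
(r3,c4) = 7

7 6 5 4 3 1 2 / 1 3 7 2 6 5 4 / 3 1 6 7 4 2 5 / 5 2 4 3 1 6 7 / 4 7 2 6 5 3 1 / 6 4 1 5 2 7 3 / 2 5 3 1 7 4 6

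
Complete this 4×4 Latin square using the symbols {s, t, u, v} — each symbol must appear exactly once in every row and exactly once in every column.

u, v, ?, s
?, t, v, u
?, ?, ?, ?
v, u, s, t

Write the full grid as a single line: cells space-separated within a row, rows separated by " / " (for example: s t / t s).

Cell (r1,c3): row 1 has {s,u,v}; column 3 has {s,v} → t.
Cell (r2,c1): row 2 has {t,u,v}; column 1 has {u,v} → s.
Cell (r3,c1): row 3 is empty so far; column 1 has {s,u,v} → t.
Cell (r3,c2): row 3 has {t}; column 2 has {t,u,v} → s.
Cell (r3,c3): row 3 has {s,t}; column 3 has {s,t,v} → u.
Cell (r3,c4): row 3 has {s,t,u}; column 4 has {s,t,u} → v.

u v t s / s t v u / t s u v / v u s t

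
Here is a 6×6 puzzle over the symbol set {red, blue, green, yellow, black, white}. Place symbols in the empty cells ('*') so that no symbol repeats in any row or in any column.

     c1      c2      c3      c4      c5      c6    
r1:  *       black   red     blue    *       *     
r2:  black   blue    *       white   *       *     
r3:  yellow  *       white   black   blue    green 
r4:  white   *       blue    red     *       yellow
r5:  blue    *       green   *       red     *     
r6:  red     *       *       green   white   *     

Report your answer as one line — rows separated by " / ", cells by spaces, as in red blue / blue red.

green black red blue yellow white / black blue yellow white green red / yellow red white black blue green / white green blue red black yellow / blue white green yellow red black / red yellow black green white blue

(r1,c1) = green
(r1,c5) = yellow
(r1,c6) = white
(r2,c3) = yellow
(r2,c5) = green
(r2,c6) = red
(r3,c2) = red
(r4,c2) = green
(r4,c5) = black
(r5,c4) = yellow
(r5,c6) = black
(r6,c2) = yellow
(r6,c3) = black
(r6,c6) = blue
(r5,c2) = white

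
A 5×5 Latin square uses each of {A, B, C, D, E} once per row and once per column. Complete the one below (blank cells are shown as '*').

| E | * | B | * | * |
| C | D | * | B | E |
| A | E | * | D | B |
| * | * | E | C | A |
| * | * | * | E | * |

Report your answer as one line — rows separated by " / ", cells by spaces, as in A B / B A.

At row 1, column 4: row 1 has {B,E}; column 4 has {B,C,D,E}; that leaves A.
At row 2, column 3: row 2 has {B,C,D,E}; column 3 has {B,E}; that leaves A.
At row 3, column 3: row 3 has {A,B,D,E}; column 3 has {A,B,E}; that leaves C.
At row 4, column 2: row 4 has {A,C,E}; column 2 has {D,E}; that leaves B.
At row 5, column 3: row 5 has {E}; column 3 has {A,B,C,E}; that leaves D.
At row 5, column 5: row 5 has {D,E}; column 5 has {A,B,E}; that leaves C.
At row 1, column 2: row 1 has {A,B,E}; column 2 has {B,D,E}; that leaves C.
At row 1, column 5: row 1 has {A,B,C,E}; column 5 has {A,B,C,E}; that leaves D.
At row 4, column 1: row 4 has {A,B,C,E}; column 1 has {A,C,E}; that leaves D.
At row 5, column 1: row 5 has {C,D,E}; column 1 has {A,C,D,E}; that leaves B.
At row 5, column 2: row 5 has {B,C,D,E}; column 2 has {B,C,D,E}; that leaves A.

E C B A D / C D A B E / A E C D B / D B E C A / B A D E C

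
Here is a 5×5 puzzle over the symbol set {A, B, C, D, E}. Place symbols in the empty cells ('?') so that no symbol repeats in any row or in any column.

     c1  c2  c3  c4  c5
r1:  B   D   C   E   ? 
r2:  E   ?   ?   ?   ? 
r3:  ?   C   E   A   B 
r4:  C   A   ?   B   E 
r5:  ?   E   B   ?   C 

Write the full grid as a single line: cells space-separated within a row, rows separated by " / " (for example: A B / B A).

At row 1, column 5: row 1 has {B,C,D,E}; column 5 has {B,C,E}; that leaves A.
At row 2, column 2: row 2 has {E}; column 2 has {A,C,D,E}; that leaves B.
At row 2, column 5: row 2 has {B,E}; column 5 has {A,B,C,E}; that leaves D.
At row 3, column 1: row 3 has {A,B,C,E}; column 1 has {B,C,E}; that leaves D.
At row 4, column 3: row 4 has {A,B,C,E}; column 3 has {B,C,E}; that leaves D.
At row 5, column 1: row 5 has {B,C,E}; column 1 has {B,C,D,E}; that leaves A.
At row 5, column 4: row 5 has {A,B,C,E}; column 4 has {A,B,E}; that leaves D.
At row 2, column 3: row 2 has {B,D,E}; column 3 has {B,C,D,E}; that leaves A.
At row 2, column 4: row 2 has {A,B,D,E}; column 4 has {A,B,D,E}; that leaves C.

B D C E A / E B A C D / D C E A B / C A D B E / A E B D C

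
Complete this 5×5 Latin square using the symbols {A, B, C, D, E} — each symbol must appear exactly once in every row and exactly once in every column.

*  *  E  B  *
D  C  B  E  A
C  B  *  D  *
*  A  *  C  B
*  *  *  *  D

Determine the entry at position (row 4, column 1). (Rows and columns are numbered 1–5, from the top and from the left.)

E

(r1,c1) = A
(r1,c2) = D
(r1,c5) = C
(r3,c3) = A
(r3,c5) = E
(r4,c1) = E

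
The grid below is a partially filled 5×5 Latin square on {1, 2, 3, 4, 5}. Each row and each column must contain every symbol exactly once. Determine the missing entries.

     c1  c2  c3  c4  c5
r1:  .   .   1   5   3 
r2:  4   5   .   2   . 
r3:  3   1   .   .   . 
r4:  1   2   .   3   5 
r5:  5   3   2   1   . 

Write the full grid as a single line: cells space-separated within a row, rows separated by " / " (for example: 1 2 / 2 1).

At row 1, column 1: row 1 has {1,3,5}; column 1 has {1,3,4,5}; that leaves 2.
At row 1, column 2: row 1 has {1,2,3,5}; column 2 has {1,2,3,5}; that leaves 4.
At row 2, column 3: row 2 has {2,4,5}; column 3 has {1,2}; that leaves 3.
At row 2, column 5: row 2 has {2,3,4,5}; column 5 has {3,5}; that leaves 1.
At row 3, column 4: row 3 has {1,3}; column 4 has {1,2,3,5}; that leaves 4.
At row 3, column 5: row 3 has {1,3,4}; column 5 has {1,3,5}; that leaves 2.
At row 4, column 3: row 4 has {1,2,3,5}; column 3 has {1,2,3}; that leaves 4.
At row 5, column 5: row 5 has {1,2,3,5}; column 5 has {1,2,3,5}; that leaves 4.
At row 3, column 3: row 3 has {1,2,3,4}; column 3 has {1,2,3,4}; that leaves 5.

2 4 1 5 3 / 4 5 3 2 1 / 3 1 5 4 2 / 1 2 4 3 5 / 5 3 2 1 4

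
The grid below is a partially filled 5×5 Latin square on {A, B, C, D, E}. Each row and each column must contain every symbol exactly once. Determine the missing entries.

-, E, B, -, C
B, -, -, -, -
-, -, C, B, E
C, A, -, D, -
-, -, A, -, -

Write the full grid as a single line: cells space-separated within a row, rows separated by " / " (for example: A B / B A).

At row 1, column 4: row 1 has {B,C,E}; column 4 has {B,D}; that leaves A.
At row 3, column 2: row 3 has {B,C,E}; column 2 has {A,E}; that leaves D.
At row 4, column 3: row 4 has {A,C,D}; column 3 has {A,B,C}; that leaves E.
At row 4, column 5: row 4 has {A,C,D,E}; column 5 has {C,E}; that leaves B.
At row 5, column 5: row 5 has {A}; column 5 has {B,C,E}; that leaves D.
At row 1, column 1: row 1 has {A,B,C,E}; column 1 has {B,C}; that leaves D.
At row 2, column 2: row 2 has {B}; column 2 has {A,D,E}; that leaves C.
At row 2, column 3: row 2 has {B,C}; column 3 has {A,B,C,E}; that leaves D.
At row 2, column 4: row 2 has {B,C,D}; column 4 has {A,B,D}; that leaves E.
At row 2, column 5: row 2 has {B,C,D,E}; column 5 has {B,C,D,E}; that leaves A.
At row 3, column 1: row 3 has {B,C,D,E}; column 1 has {B,C,D}; that leaves A.
At row 5, column 1: row 5 has {A,D}; column 1 has {A,B,C,D}; that leaves E.
At row 5, column 2: row 5 has {A,D,E}; column 2 has {A,C,D,E}; that leaves B.
At row 5, column 4: row 5 has {A,B,D,E}; column 4 has {A,B,D,E}; that leaves C.

D E B A C / B C D E A / A D C B E / C A E D B / E B A C D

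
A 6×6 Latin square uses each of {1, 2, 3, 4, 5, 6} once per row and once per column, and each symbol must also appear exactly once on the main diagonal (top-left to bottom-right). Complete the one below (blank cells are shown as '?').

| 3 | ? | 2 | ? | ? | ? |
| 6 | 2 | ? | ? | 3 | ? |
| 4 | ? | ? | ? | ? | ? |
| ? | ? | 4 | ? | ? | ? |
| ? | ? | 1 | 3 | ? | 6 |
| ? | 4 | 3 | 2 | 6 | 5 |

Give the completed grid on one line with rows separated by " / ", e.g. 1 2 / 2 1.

(r2,c3): row 2 has {2,3,6}; column 3 has {1,2,3,4}, so it must be 5.
(r3,c3): row 3 has {4}; column 3 has {1,2,3,4,5}; the diagonal has {2,3,5}, so it must be 6.
(r4,c4): row 4 has {4}; column 4 has {2,3}; the diagonal has {2,3,5,6}, so it must be 1.
(r5,c2): row 5 has {1,3,6}; column 2 has {2,4}, so it must be 5.
(r5,c5): row 5 has {1,3,5,6}; column 5 has {3,6}; the diagonal has {1,2,3,5,6}, so it must be 4.
(r6,c1): row 6 has {2,3,4,5,6}; column 1 has {3,4,6}, so it must be 1.
(r2,c4): row 2 has {2,3,5,6}; column 4 has {1,2,3}, so it must be 4.
(r2,c6): row 2 has {2,3,4,5,6}; column 6 has {5,6}, so it must be 1.
(r3,c4): row 3 has {4,6}; column 4 has {1,2,3,4}, so it must be 5.
(r5,c1): row 5 has {1,3,4,5,6}; column 1 has {1,3,4,6}, so it must be 2.
(r1,c4): row 1 has {2,3}; column 4 has {1,2,3,4,5}, so it must be 6.
(r1,c6): row 1 has {2,3,6}; column 6 has {1,5,6}, so it must be 4.
(r4,c1): row 4 has {1,4}; column 1 has {1,2,3,4,6}, so it must be 5.
(r4,c5): row 4 has {1,4,5}; column 5 has {3,4,6}, so it must be 2.
(r4,c6): row 4 has {1,2,4,5}; column 6 has {1,4,5,6}, so it must be 3.
(r1,c2): row 1 has {2,3,4,6}; column 2 has {2,4,5}, so it must be 1.
(r1,c5): row 1 has {1,2,3,4,6}; column 5 has {2,3,4,6}, so it must be 5.
(r3,c2): row 3 has {4,5,6}; column 2 has {1,2,4,5}, so it must be 3.
(r3,c5): row 3 has {3,4,5,6}; column 5 has {2,3,4,5,6}, so it must be 1.
(r3,c6): row 3 has {1,3,4,5,6}; column 6 has {1,3,4,5,6}, so it must be 2.
(r4,c2): row 4 has {1,2,3,4,5}; column 2 has {1,2,3,4,5}, so it must be 6.

3 1 2 6 5 4 / 6 2 5 4 3 1 / 4 3 6 5 1 2 / 5 6 4 1 2 3 / 2 5 1 3 4 6 / 1 4 3 2 6 5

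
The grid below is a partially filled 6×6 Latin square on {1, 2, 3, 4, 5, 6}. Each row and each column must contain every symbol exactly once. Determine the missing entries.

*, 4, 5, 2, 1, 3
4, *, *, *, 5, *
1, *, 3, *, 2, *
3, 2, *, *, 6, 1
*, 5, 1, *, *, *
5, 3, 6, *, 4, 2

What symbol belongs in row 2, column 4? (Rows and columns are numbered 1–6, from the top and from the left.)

3

(r1,c1): row 1 has {1,2,3,4,5}; column 1 has {1,3,4,5}, so it must be 6.
(r2,c3): row 2 has {4,5}; column 3 has {1,3,5,6}, so it must be 2.
(r2,c6): row 2 has {2,4,5}; column 6 has {1,2,3}, so it must be 6.
(r3,c2): row 3 has {1,2,3}; column 2 has {2,3,4,5}, so it must be 6.
(r4,c3): row 4 has {1,2,3,6}; column 3 has {1,2,3,5,6}, so it must be 4.
(r4,c4): row 4 has {1,2,3,4,6}; column 4 has {2}, so it must be 5.
(r5,c1): row 5 has {1,5}; column 1 has {1,3,4,5,6}, so it must be 2.
(r5,c5): row 5 has {1,2,5}; column 5 has {1,2,4,5,6}, so it must be 3.
(r5,c6): row 5 has {1,2,3,5}; column 6 has {1,2,3,6}, so it must be 4.
(r6,c4): row 6 has {2,3,4,5,6}; column 4 has {2,5}, so it must be 1.
(r2,c2): row 2 has {2,4,5,6}; column 2 has {2,3,4,5,6}, so it must be 1.
(r2,c4): row 2 has {1,2,4,5,6}; column 4 has {1,2,5}, so it must be 3.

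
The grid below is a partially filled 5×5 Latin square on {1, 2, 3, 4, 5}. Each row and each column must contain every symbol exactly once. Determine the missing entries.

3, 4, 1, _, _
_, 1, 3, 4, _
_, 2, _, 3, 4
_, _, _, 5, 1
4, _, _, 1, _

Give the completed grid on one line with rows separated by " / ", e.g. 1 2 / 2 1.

3 4 1 2 5 / 5 1 3 4 2 / 1 2 5 3 4 / 2 3 4 5 1 / 4 5 2 1 3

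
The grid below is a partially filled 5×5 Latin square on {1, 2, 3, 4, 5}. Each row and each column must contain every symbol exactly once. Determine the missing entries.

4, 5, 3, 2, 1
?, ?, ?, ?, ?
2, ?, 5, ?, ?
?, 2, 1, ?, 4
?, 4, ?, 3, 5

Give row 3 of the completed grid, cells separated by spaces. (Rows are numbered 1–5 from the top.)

2 1 5 4 3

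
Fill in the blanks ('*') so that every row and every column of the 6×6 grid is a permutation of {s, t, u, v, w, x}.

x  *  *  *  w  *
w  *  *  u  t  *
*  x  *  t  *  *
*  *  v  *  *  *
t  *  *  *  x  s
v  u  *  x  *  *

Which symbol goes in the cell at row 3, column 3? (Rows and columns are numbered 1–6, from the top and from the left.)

At row 6, column 5: row 6 has {u,v,x}; column 5 has {t,w,x}; that leaves s.
At row 4, column 5: row 4 has {v}; column 5 has {s,t,w,x}; that leaves u.
At row 3, column 5: row 3 has {t,x}; column 5 has {s,t,u,w,x}; that leaves v.
At row 4, column 1: row 4 has {u,v}; column 1 has {t,v,w,x}; that leaves s.
At row 4, column 4: row 4 has {s,u,v}; column 4 has {t,u,x}; that leaves w.
At row 5, column 4: row 5 has {s,t,x}; column 4 has {t,u,w,x}; that leaves v.
At row 1, column 4: row 1 has {w,x}; column 4 has {t,u,v,w,x}; that leaves s.
At row 3, column 1: row 3 has {t,v,x}; column 1 has {s,t,v,w,x}; that leaves u.
At row 3, column 6: row 3 has {t,u,v,x}; column 6 has {s}; that leaves w.
At row 4, column 2: row 4 has {s,u,v,w}; column 2 has {u,x}; that leaves t.
At row 4, column 6: row 4 has {s,t,u,v,w}; column 6 has {s,w}; that leaves x.
At row 5, column 2: row 5 has {s,t,v,x}; column 2 has {t,u,x}; that leaves w.
At row 5, column 3: row 5 has {s,t,v,w,x}; column 3 has {v}; that leaves u.
At row 6, column 6: row 6 has {s,u,v,x}; column 6 has {s,w,x}; that leaves t.
At row 1, column 2: row 1 has {s,w,x}; column 2 has {t,u,w,x}; that leaves v.
At row 1, column 3: row 1 has {s,v,w,x}; column 3 has {u,v}; that leaves t.
At row 1, column 6: row 1 has {s,t,v,w,x}; column 6 has {s,t,w,x}; that leaves u.
At row 2, column 2: row 2 has {t,u,w}; column 2 has {t,u,v,w,x}; that leaves s.
At row 2, column 3: row 2 has {s,t,u,w}; column 3 has {t,u,v}; that leaves x.
At row 2, column 6: row 2 has {s,t,u,w,x}; column 6 has {s,t,u,w,x}; that leaves v.
At row 3, column 3: row 3 has {t,u,v,w,x}; column 3 has {t,u,v,x}; that leaves s.

s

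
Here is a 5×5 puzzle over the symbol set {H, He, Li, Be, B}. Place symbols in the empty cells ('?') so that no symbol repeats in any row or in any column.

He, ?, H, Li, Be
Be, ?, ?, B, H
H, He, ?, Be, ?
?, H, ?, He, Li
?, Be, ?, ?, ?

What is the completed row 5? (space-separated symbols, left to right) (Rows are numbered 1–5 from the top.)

Li Be B H He

(r1,c2) = B
(r2,c2) = Li
(r2,c3) = He
(r3,c5) = B
(r4,c1) = B
(r4,c3) = Be
(r5,c1) = Li
(r5,c3) = B
(r5,c4) = H
(r5,c5) = He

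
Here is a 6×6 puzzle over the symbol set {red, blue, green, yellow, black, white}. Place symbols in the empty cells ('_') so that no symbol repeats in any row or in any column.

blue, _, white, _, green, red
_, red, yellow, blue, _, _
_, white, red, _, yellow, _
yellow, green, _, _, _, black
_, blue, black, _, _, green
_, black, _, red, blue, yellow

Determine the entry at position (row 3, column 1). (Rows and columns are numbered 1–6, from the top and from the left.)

black

At row 1, column 2: row 1 has {red,blue,green,white}; column 2 has {red,blue,green,black,white}; that leaves yellow.
At row 1, column 4: row 1 has {red,blue,green,yellow,white}; column 4 has {red,blue}; that leaves black.
At row 2, column 6: row 2 has {red,blue,yellow}; column 6 has {red,green,yellow,black}; that leaves white.
At row 3, column 4: row 3 has {red,yellow,white}; column 4 has {red,blue,black}; that leaves green.
At row 3, column 6: row 3 has {red,green,yellow,white}; column 6 has {red,green,yellow,black,white}; that leaves blue.
At row 4, column 3: row 4 has {green,yellow,black}; column 3 has {red,yellow,black,white}; that leaves blue.
At row 4, column 4: row 4 has {blue,green,yellow,black}; column 4 has {red,blue,green,black}; that leaves white.
At row 4, column 5: row 4 has {blue,green,yellow,black,white}; column 5 has {blue,green,yellow}; that leaves red.
At row 5, column 4: row 5 has {blue,green,black}; column 4 has {red,blue,green,black,white}; that leaves yellow.
At row 5, column 5: row 5 has {blue,green,yellow,black}; column 5 has {red,blue,green,yellow}; that leaves white.
At row 6, column 3: row 6 has {red,blue,yellow,black}; column 3 has {red,blue,yellow,black,white}; that leaves green.
At row 2, column 5: row 2 has {red,blue,yellow,white}; column 5 has {red,blue,green,yellow,white}; that leaves black.
At row 3, column 1: row 3 has {red,blue,green,yellow,white}; column 1 has {blue,yellow}; that leaves black.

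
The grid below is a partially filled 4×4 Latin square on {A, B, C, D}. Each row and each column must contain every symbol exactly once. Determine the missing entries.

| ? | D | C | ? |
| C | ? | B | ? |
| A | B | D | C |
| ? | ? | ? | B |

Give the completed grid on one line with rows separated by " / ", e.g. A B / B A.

(r1,c1) = B
(r1,c4) = A
(r2,c2) = A
(r2,c4) = D
(r4,c1) = D
(r4,c2) = C
(r4,c3) = A

B D C A / C A B D / A B D C / D C A B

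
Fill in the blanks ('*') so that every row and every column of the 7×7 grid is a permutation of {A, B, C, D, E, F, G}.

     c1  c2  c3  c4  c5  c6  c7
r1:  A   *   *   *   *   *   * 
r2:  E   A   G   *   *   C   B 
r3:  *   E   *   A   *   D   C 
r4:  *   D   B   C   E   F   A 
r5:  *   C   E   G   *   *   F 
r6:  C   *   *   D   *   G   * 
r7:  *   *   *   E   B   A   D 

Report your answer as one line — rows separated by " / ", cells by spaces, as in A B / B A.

A F D B C E G / E A G F D C B / B E F A G D C / G D B C E F A / D C E G A B F / C B A D F G E / F G C E B A D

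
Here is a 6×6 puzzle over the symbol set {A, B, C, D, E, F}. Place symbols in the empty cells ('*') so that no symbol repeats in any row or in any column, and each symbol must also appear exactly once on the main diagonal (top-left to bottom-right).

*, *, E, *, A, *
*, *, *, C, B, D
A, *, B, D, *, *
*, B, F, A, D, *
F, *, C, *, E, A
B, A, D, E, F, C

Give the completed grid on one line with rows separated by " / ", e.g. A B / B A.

D C E F A B / E F A C B D / A E B D C F / C B F A D E / F D C B E A / B A D E F C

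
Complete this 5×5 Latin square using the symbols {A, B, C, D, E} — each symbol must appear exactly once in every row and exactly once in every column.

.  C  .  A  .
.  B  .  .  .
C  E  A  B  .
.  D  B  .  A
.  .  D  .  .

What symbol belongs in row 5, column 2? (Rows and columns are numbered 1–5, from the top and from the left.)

A

At row 1, column 3: row 1 has {A,C}; column 3 has {A,B,D}; that leaves E.
At row 2, column 3: row 2 has {B}; column 3 has {A,B,D,E}; that leaves C.
At row 3, column 5: row 3 has {A,B,C,E}; column 5 has {A}; that leaves D.
At row 4, column 1: row 4 has {A,B,D}; column 1 has {C}; that leaves E.
At row 4, column 4: row 4 has {A,B,D,E}; column 4 has {A,B}; that leaves C.
At row 5, column 2: row 5 has {D}; column 2 has {B,C,D,E}; that leaves A.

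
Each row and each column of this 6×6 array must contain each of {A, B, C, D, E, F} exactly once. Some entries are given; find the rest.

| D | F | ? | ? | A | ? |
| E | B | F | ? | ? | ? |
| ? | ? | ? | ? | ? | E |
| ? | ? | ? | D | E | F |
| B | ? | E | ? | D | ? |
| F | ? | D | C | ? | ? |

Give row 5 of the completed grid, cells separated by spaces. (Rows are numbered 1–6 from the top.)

B A E F D C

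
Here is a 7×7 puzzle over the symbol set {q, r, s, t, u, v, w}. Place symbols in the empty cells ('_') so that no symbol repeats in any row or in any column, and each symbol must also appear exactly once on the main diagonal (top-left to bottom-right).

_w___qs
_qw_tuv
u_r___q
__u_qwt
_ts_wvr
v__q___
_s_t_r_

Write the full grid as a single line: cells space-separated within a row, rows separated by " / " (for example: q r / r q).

Cell (r1,c1): row 1 has {q,s,w}; column 1 has {u,v}; the diagonal has {q,r,w} → t.
Cell (r1,c3): row 1 has {q,s,t,w}; column 3 has {r,s,u,w} → v.
Cell (r3,c2): row 3 has {q,r,u}; column 2 has {q,s,t,w} → v.
Cell (r3,c5): row 3 has {q,r,u,v}; column 5 has {q,t,w} → s.
Cell (r3,c6): row 3 has {q,r,s,u,v}; column 6 has {q,r,u,v,w} → t.
Cell (r4,c2): row 4 has {q,t,u,w}; column 2 has {q,s,t,v,w} → r.
Cell (r5,c1): row 5 has {r,s,t,v,w}; column 1 has {t,u,v} → q.
Cell (r5,c4): row 5 has {q,r,s,t,v,w}; column 4 has {q,t} → u.
Cell (r6,c2): row 6 has {q,v}; column 2 has {q,r,s,t,v,w} → u.
Cell (r6,c3): row 6 has {q,u,v}; column 3 has {r,s,u,v,w} → t.
Cell (r6,c5): row 6 has {q,t,u,v}; column 5 has {q,s,t,w} → r.
Cell (r6,c6): row 6 has {q,r,t,u,v}; column 6 has {q,r,t,u,v,w}; the diagonal has {q,r,t,w} → s.
Cell (r6,c7): row 6 has {q,r,s,t,u,v}; column 7 has {q,r,s,t,v} → w.
Cell (r7,c1): row 7 has {r,s,t}; column 1 has {q,t,u,v} → w.
Cell (r7,c3): row 7 has {r,s,t,w}; column 3 has {r,s,t,u,v,w} → q.
Cell (r7,c7): row 7 has {q,r,s,t,w}; column 7 has {q,r,s,t,v,w}; the diagonal has {q,r,s,t,w} → u.
Cell (r1,c4): row 1 has {q,s,t,v,w}; column 4 has {q,t,u} → r.
Cell (r1,c5): row 1 has {q,r,s,t,v,w}; column 5 has {q,r,s,t,w} → u.
Cell (r2,c4): row 2 has {q,t,u,v,w}; column 4 has {q,r,t,u} → s.
Cell (r3,c4): row 3 has {q,r,s,t,u,v}; column 4 has {q,r,s,t,u} → w.
Cell (r4,c1): row 4 has {q,r,t,u,w}; column 1 has {q,t,u,v,w} → s.
Cell (r4,c4): row 4 has {q,r,s,t,u,w}; column 4 has {q,r,s,t,u,w}; the diagonal has {q,r,s,t,u,w} → v.
Cell (r7,c5): row 7 has {q,r,s,t,u,w}; column 5 has {q,r,s,t,u,w} → v.
Cell (r2,c1): row 2 has {q,s,t,u,v,w}; column 1 has {q,s,t,u,v,w} → r.

t w v r u q s / r q w s t u v / u v r w s t q / s r u v q w t / q t s u w v r / v u t q r s w / w s q t v r u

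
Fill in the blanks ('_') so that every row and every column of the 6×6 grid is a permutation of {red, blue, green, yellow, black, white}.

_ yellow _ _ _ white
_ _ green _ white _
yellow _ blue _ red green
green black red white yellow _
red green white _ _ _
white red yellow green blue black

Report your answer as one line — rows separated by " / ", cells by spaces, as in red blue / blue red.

blue yellow black red green white / black blue green yellow white red / yellow white blue black red green / green black red white yellow blue / red green white blue black yellow / white red yellow green blue black

row 1 has {yellow,white}; column 3 has {red,blue,green,yellow,white} — only black is left for (r1,c3).
row 1 has {yellow,black,white}; column 5 has {red,blue,yellow,white} — only green is left for (r1,c5).
row 2 has {green,white}; column 2 has {red,green,yellow,black} — only blue is left for (r2,c2).
row 3 has {red,blue,green,yellow}; column 2 has {red,blue,green,yellow,black} — only white is left for (r3,c2).
row 3 has {red,blue,green,yellow,white}; column 4 has {green,white} — only black is left for (r3,c4).
row 4 has {red,green,yellow,black,white}; column 6 has {green,black,white} — only blue is left for (r4,c6).
row 5 has {red,green,white}; column 5 has {red,blue,green,yellow,white} — only black is left for (r5,c5).
row 5 has {red,green,black,white}; column 6 has {blue,green,black,white} — only yellow is left for (r5,c6).
row 1 has {green,yellow,black,white}; column 1 has {red,green,yellow,white} — only blue is left for (r1,c1).
row 1 has {blue,green,yellow,black,white}; column 4 has {green,black,white} — only red is left for (r1,c4).
row 2 has {blue,green,white}; column 1 has {red,blue,green,yellow,white} — only black is left for (r2,c1).
row 2 has {blue,green,black,white}; column 4 has {red,green,black,white} — only yellow is left for (r2,c4).
row 2 has {blue,green,yellow,black,white}; column 6 has {blue,green,yellow,black,white} — only red is left for (r2,c6).
row 5 has {red,green,yellow,black,white}; column 4 has {red,green,yellow,black,white} — only blue is left for (r5,c4).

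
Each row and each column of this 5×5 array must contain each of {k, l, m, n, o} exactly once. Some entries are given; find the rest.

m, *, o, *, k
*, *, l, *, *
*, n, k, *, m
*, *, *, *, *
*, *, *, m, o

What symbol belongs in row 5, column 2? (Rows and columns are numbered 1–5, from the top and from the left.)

k

row 1 has {k,m,o}; column 2 has {n} — only l is left for (r1,c2).
row 1 has {k,l,m,o}; column 4 has {m} — only n is left for (r1,c4).
row 2 has {l}; column 5 has {k,m,o} — only n is left for (r2,c5).
row 4 is empty so far; column 5 has {k,m,n,o} — only l is left for (r4,c5).
row 5 has {m,o}; column 2 has {l,n} — only k is left for (r5,c2).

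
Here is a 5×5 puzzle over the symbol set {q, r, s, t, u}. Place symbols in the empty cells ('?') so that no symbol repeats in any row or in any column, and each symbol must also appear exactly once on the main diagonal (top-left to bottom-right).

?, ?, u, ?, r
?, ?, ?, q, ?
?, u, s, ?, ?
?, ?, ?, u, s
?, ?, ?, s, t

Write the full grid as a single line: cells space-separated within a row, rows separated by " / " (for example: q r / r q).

q s u t r / s r t q u / t u s r q / r t q u s / u q r s t

(r1,c1) = q
(r1,c4) = t
(r2,c2) = r
(r2,c3) = t
(r2,c5) = u
(r3,c4) = r
(r3,c5) = q
(r5,c2) = q
(r5,c3) = r
(r1,c2) = s
(r2,c1) = s
(r3,c1) = t
(r4,c1) = r
(r4,c2) = t
(r4,c3) = q
(r5,c1) = u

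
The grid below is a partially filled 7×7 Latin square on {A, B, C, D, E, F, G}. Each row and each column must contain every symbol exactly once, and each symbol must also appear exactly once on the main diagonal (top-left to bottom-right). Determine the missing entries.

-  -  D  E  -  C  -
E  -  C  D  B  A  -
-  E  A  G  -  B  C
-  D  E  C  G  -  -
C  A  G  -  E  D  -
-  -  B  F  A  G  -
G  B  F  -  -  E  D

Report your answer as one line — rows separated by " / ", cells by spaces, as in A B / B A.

(r1,c5) = F
(r2,c2) = F
(r2,c7) = G
(r3,c5) = D
(r4,c6) = F
(r5,c4) = B
(r5,c7) = F
(r6,c1) = D
(r6,c2) = C
(r6,c7) = E
(r7,c4) = A
(r7,c5) = C
(r1,c1) = B
(r1,c2) = G
(r1,c7) = A
(r3,c1) = F
(r4,c1) = A
(r4,c7) = B

B G D E F C A / E F C D B A G / F E A G D B C / A D E C G F B / C A G B E D F / D C B F A G E / G B F A C E D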